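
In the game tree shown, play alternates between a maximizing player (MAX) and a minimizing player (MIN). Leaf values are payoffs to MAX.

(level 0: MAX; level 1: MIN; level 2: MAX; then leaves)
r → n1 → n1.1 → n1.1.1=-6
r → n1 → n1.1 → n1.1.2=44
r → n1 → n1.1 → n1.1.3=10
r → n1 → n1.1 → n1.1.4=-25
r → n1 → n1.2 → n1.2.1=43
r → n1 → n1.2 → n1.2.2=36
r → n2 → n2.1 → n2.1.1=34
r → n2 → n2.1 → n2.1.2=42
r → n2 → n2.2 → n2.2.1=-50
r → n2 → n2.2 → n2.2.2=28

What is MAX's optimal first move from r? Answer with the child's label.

n1

n1.1 (MAX): max(-6, 44, 10, -25) = 44
n1.2 (MAX): max(43, 36) = 43
n1 (MIN): min(44, 43) = 43
n2.1 (MAX): max(34, 42) = 42
n2.2 (MAX): max(-50, 28) = 28
n2 (MIN): min(42, 28) = 28
r (MAX): max(43, 28) = 43
MAX at r wants the highest of {n1=43, n2=28}, so chooses n1.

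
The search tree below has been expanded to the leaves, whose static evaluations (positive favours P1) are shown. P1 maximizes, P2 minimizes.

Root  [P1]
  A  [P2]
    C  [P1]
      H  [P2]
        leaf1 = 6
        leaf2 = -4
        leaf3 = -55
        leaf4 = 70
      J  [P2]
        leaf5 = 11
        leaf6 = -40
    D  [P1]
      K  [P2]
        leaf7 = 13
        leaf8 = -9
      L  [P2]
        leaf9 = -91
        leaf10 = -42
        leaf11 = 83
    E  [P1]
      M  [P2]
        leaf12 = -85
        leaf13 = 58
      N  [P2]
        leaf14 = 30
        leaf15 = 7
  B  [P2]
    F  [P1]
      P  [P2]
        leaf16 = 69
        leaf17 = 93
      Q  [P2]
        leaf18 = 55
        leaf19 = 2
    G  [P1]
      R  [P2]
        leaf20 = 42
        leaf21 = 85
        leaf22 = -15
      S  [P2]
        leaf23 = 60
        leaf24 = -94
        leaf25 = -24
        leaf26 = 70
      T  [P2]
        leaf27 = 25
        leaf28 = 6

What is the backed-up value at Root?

6

H (P2): min(6, -4, -55, 70) = -55
J (P2): min(11, -40) = -40
C (P1): max(-55, -40) = -40
K (P2): min(13, -9) = -9
L (P2): min(-91, -42, 83) = -91
D (P1): max(-9, -91) = -9
M (P2): min(-85, 58) = -85
N (P2): min(30, 7) = 7
E (P1): max(-85, 7) = 7
A (P2): min(-40, -9, 7) = -40
P (P2): min(69, 93) = 69
Q (P2): min(55, 2) = 2
F (P1): max(69, 2) = 69
R (P2): min(42, 85, -15) = -15
S (P2): min(60, -94, -24, 70) = -94
T (P2): min(25, 6) = 6
G (P1): max(-15, -94, 6) = 6
B (P2): min(69, 6) = 6
Root (P1): max(-40, 6) = 6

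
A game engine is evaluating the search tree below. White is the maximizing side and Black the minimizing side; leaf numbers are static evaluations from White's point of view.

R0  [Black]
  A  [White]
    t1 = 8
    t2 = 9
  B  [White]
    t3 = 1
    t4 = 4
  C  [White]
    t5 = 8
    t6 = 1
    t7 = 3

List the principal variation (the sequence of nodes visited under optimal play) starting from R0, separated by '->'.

A (White): max(8, 9) = 9
B (White): max(1, 4) = 4
C (White): max(8, 1, 3) = 8
R0 (Black): min(9, 4, 8) = 4
At R0, Black picks B (lowest: 4).
At B, White picks t4 (highest: 4).
Terminal value 4.

R0 -> B -> t4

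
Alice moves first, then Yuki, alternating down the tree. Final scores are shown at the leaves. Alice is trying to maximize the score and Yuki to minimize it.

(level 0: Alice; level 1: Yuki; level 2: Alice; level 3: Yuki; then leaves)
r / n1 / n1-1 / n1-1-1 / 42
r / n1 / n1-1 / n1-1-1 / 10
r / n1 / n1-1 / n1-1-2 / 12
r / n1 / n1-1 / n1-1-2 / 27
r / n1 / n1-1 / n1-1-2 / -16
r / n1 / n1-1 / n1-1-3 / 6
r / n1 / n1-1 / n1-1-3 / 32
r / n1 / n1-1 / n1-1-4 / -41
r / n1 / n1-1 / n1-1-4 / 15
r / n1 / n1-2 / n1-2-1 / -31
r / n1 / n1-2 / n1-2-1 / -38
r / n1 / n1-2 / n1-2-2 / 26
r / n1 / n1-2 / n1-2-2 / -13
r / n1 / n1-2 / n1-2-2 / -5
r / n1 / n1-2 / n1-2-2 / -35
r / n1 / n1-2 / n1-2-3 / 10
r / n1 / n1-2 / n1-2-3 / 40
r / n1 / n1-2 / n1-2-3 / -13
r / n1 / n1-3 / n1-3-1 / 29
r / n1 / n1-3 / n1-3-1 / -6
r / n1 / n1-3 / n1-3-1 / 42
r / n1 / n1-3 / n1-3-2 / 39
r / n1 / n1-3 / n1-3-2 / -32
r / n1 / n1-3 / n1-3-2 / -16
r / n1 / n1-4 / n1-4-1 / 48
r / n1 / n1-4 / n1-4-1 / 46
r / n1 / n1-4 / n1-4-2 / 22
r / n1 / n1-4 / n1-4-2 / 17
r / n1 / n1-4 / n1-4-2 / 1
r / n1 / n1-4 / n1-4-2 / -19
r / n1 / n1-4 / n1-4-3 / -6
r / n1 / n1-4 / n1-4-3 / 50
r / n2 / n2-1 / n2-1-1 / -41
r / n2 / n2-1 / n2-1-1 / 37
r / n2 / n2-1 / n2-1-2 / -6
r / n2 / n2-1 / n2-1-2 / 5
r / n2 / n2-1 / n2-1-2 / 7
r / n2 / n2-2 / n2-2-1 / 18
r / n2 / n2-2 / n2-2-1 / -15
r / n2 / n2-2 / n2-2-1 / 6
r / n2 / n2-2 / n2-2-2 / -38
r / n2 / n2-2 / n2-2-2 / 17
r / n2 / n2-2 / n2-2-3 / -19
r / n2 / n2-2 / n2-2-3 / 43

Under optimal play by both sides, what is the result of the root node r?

-13

n1-1-1 (Yuki): min(42, 10) = 10
n1-1-2 (Yuki): min(12, 27, -16) = -16
n1-1-3 (Yuki): min(6, 32) = 6
n1-1-4 (Yuki): min(-41, 15) = -41
n1-1 (Alice): max(10, -16, 6, -41) = 10
n1-2-1 (Yuki): min(-31, -38) = -38
n1-2-2 (Yuki): min(26, -13, -5, -35) = -35
n1-2-3 (Yuki): min(10, 40, -13) = -13
n1-2 (Alice): max(-38, -35, -13) = -13
n1-3-1 (Yuki): min(29, -6, 42) = -6
n1-3-2 (Yuki): min(39, -32, -16) = -32
n1-3 (Alice): max(-6, -32) = -6
n1-4-1 (Yuki): min(48, 46) = 46
n1-4-2 (Yuki): min(22, 17, 1, -19) = -19
n1-4-3 (Yuki): min(-6, 50) = -6
n1-4 (Alice): max(46, -19, -6) = 46
n1 (Yuki): min(10, -13, -6, 46) = -13
n2-1-1 (Yuki): min(-41, 37) = -41
n2-1-2 (Yuki): min(-6, 5, 7) = -6
n2-1 (Alice): max(-41, -6) = -6
n2-2-1 (Yuki): min(18, -15, 6) = -15
n2-2-2 (Yuki): min(-38, 17) = -38
n2-2-3 (Yuki): min(-19, 43) = -19
n2-2 (Alice): max(-15, -38, -19) = -15
n2 (Yuki): min(-6, -15) = -15
r (Alice): max(-13, -15) = -13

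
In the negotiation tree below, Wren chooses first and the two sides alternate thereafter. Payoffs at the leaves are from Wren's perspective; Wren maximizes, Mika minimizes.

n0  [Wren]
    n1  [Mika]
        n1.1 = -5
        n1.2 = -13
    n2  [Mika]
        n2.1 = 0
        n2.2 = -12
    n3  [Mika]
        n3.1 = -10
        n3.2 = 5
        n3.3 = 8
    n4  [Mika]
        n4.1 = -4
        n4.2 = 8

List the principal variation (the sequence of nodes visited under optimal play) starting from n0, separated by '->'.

n1 (Mika): min(-5, -13) = -13
n2 (Mika): min(0, -12) = -12
n3 (Mika): min(-10, 5, 8) = -10
n4 (Mika): min(-4, 8) = -4
n0 (Wren): max(-13, -12, -10, -4) = -4
At n0, Wren picks n4 (highest: -4).
At n4, Mika picks n4.1 (lowest: -4).
Terminal value -4.

n0 -> n4 -> n4.1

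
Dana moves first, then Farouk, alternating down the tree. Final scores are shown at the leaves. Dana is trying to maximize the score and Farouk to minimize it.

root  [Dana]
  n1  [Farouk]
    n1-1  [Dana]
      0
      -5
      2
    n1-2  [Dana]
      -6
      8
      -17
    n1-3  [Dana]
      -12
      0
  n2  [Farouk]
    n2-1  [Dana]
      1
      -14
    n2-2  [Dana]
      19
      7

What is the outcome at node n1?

0

n1-1 (Dana): max(0, -5, 2) = 2
n1-2 (Dana): max(-6, 8, -17) = 8
n1-3 (Dana): max(-12, 0) = 0
n1 (Farouk): min(2, 8, 0) = 0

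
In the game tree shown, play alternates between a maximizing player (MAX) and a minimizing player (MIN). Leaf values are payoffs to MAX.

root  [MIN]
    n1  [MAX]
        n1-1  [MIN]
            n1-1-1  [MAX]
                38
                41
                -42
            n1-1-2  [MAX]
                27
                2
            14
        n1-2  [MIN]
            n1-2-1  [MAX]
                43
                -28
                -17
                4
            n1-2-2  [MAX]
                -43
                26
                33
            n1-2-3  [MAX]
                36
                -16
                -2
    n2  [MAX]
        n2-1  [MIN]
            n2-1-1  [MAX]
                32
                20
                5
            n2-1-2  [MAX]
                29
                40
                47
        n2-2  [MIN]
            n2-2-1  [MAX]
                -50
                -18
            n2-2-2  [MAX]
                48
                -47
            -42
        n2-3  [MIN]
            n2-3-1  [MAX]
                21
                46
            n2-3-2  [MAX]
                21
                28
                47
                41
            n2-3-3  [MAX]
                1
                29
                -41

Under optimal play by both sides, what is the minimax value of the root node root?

n1-1-1 (MAX): max(38, 41, -42) = 41
n1-1-2 (MAX): max(27, 2) = 27
n1-1 (MIN): min(41, 27, 14) = 14
n1-2-1 (MAX): max(43, -28, -17, 4) = 43
n1-2-2 (MAX): max(-43, 26, 33) = 33
n1-2-3 (MAX): max(36, -16, -2) = 36
n1-2 (MIN): min(43, 33, 36) = 33
n1 (MAX): max(14, 33) = 33
n2-1-1 (MAX): max(32, 20, 5) = 32
n2-1-2 (MAX): max(29, 40, 47) = 47
n2-1 (MIN): min(32, 47) = 32
n2-2-1 (MAX): max(-50, -18) = -18
n2-2-2 (MAX): max(48, -47) = 48
n2-2 (MIN): min(-18, 48, -42) = -42
n2-3-1 (MAX): max(21, 46) = 46
n2-3-2 (MAX): max(21, 28, 47, 41) = 47
n2-3-3 (MAX): max(1, 29, -41) = 29
n2-3 (MIN): min(46, 47, 29) = 29
n2 (MAX): max(32, -42, 29) = 32
root (MIN): min(33, 32) = 32

32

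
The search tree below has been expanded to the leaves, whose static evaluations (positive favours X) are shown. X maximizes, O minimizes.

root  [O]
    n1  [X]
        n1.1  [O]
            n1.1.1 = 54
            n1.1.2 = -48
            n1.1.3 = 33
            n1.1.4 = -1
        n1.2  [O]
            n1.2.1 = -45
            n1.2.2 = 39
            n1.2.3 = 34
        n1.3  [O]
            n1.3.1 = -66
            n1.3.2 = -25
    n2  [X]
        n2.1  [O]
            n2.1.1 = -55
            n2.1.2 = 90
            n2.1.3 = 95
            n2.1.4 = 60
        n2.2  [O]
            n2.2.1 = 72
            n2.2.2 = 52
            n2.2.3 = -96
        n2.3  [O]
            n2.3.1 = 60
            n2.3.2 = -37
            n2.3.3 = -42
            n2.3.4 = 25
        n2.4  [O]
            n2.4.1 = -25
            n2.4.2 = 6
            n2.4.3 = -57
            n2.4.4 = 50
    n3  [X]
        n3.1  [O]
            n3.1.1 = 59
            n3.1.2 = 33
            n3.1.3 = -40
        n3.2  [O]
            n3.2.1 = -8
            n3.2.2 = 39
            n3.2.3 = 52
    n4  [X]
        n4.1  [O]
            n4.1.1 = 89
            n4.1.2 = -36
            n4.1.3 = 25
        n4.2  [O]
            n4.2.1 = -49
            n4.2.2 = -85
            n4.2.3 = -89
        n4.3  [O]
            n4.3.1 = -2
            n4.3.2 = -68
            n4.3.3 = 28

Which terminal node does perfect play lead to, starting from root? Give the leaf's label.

n1.1 (O): min(54, -48, 33, -1) = -48
n1.2 (O): min(-45, 39, 34) = -45
n1.3 (O): min(-66, -25) = -66
n1 (X): max(-48, -45, -66) = -45
n2.1 (O): min(-55, 90, 95, 60) = -55
n2.2 (O): min(72, 52, -96) = -96
n2.3 (O): min(60, -37, -42, 25) = -42
n2.4 (O): min(-25, 6, -57, 50) = -57
n2 (X): max(-55, -96, -42, -57) = -42
n3.1 (O): min(59, 33, -40) = -40
n3.2 (O): min(-8, 39, 52) = -8
n3 (X): max(-40, -8) = -8
n4.1 (O): min(89, -36, 25) = -36
n4.2 (O): min(-49, -85, -89) = -89
n4.3 (O): min(-2, -68, 28) = -68
n4 (X): max(-36, -89, -68) = -36
root (O): min(-45, -42, -8, -36) = -45
At root, O picks n1 (lowest: -45).
At n1, X picks n1.2 (highest: -45).
At n1.2, O picks n1.2.1 (lowest: -45).
Terminal value -45.

n1.2.1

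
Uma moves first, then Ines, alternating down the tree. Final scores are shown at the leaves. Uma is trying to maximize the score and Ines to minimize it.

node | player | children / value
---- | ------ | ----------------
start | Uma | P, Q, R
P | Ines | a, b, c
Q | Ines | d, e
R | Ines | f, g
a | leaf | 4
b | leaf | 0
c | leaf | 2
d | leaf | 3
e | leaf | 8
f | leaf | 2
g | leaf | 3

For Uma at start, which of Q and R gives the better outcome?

Q (Ines): min(3, 8) = 3
R (Ines): min(2, 3) = 2
Uma prefers the higher value; Q=3, R=2. Q is better since 3 > 2.

Q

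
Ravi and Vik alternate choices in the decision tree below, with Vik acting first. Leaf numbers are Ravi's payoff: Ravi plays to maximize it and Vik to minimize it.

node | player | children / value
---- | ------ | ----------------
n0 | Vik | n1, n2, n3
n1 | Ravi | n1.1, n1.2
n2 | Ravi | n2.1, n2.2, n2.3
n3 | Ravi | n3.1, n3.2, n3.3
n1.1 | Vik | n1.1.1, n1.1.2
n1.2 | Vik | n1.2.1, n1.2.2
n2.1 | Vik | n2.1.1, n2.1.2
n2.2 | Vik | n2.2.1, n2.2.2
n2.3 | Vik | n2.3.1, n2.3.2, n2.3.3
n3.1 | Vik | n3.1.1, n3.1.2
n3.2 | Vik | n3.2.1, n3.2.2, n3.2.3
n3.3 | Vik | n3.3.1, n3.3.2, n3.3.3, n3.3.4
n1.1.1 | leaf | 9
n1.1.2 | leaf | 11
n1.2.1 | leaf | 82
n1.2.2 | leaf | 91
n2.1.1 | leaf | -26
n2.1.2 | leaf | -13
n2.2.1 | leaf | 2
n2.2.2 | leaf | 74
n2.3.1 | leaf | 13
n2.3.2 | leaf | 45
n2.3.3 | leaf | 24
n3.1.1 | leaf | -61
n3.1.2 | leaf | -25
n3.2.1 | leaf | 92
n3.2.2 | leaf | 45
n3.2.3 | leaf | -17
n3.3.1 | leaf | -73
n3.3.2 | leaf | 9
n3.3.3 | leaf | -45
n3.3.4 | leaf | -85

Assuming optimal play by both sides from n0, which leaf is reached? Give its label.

n1.1 (Vik): min(9, 11) = 9
n1.2 (Vik): min(82, 91) = 82
n1 (Ravi): max(9, 82) = 82
n2.1 (Vik): min(-26, -13) = -26
n2.2 (Vik): min(2, 74) = 2
n2.3 (Vik): min(13, 45, 24) = 13
n2 (Ravi): max(-26, 2, 13) = 13
n3.1 (Vik): min(-61, -25) = -61
n3.2 (Vik): min(92, 45, -17) = -17
n3.3 (Vik): min(-73, 9, -45, -85) = -85
n3 (Ravi): max(-61, -17, -85) = -17
n0 (Vik): min(82, 13, -17) = -17
At n0, Vik picks n3 (lowest: -17).
At n3, Ravi picks n3.2 (highest: -17).
At n3.2, Vik picks n3.2.3 (lowest: -17).
Terminal value -17.

n3.2.3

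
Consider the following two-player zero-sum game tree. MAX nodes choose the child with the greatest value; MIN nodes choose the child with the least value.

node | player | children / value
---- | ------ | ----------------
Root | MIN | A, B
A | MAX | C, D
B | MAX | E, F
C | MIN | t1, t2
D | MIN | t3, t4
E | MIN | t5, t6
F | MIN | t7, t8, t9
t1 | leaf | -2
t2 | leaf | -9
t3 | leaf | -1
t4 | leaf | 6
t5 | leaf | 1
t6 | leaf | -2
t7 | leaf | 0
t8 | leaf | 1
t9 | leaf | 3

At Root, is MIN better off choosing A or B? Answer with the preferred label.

A

C (MIN): min(-2, -9) = -9
D (MIN): min(-1, 6) = -1
A (MAX): max(-9, -1) = -1
E (MIN): min(1, -2) = -2
F (MIN): min(0, 1, 3) = 0
B (MAX): max(-2, 0) = 0
MIN prefers the lower value; A=-1, B=0. A is better since -1 < 0.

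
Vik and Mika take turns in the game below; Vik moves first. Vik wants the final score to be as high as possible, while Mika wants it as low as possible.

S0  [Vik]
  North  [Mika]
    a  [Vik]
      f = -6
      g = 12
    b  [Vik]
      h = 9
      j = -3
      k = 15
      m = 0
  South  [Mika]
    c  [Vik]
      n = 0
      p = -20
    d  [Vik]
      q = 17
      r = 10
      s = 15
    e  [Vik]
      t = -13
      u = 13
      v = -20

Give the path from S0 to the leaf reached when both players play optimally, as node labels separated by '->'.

a (Vik): max(-6, 12) = 12
b (Vik): max(9, -3, 15, 0) = 15
North (Mika): min(12, 15) = 12
c (Vik): max(0, -20) = 0
d (Vik): max(17, 10, 15) = 17
e (Vik): max(-13, 13, -20) = 13
South (Mika): min(0, 17, 13) = 0
S0 (Vik): max(12, 0) = 12
At S0, Vik picks North (highest: 12).
At North, Mika picks a (lowest: 12).
At a, Vik picks g (highest: 12).
Terminal value 12.

S0 -> North -> a -> g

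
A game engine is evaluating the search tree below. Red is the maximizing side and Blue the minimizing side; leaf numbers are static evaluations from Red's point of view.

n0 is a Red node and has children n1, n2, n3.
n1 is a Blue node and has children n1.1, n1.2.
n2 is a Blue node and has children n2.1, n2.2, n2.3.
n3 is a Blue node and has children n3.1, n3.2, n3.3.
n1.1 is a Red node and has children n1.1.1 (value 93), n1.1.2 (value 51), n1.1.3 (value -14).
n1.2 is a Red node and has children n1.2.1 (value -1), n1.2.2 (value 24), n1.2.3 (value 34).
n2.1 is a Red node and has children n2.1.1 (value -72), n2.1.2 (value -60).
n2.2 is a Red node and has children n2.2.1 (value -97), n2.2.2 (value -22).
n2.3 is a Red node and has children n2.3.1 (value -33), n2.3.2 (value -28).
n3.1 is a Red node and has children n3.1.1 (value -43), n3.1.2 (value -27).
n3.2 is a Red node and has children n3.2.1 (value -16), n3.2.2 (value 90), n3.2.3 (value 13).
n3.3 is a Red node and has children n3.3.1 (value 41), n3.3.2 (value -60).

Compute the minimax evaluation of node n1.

n1.1 (Red): max(93, 51, -14) = 93
n1.2 (Red): max(-1, 24, 34) = 34
n1 (Blue): min(93, 34) = 34

34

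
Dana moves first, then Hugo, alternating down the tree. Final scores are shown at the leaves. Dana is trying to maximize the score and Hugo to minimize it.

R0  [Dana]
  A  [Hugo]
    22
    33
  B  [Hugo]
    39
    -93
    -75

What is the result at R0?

A (Hugo): min(22, 33) = 22
B (Hugo): min(39, -93, -75) = -93
R0 (Dana): max(22, -93) = 22

22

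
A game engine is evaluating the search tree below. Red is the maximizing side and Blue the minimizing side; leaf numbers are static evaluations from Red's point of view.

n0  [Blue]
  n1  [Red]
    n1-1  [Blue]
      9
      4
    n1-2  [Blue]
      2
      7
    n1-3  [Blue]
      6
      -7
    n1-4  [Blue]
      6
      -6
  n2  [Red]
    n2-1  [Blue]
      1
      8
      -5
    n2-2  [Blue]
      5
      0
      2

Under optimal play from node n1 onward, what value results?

n1-1 (Blue): min(9, 4) = 4
n1-2 (Blue): min(2, 7) = 2
n1-3 (Blue): min(6, -7) = -7
n1-4 (Blue): min(6, -6) = -6
n1 (Red): max(4, 2, -7, -6) = 4

4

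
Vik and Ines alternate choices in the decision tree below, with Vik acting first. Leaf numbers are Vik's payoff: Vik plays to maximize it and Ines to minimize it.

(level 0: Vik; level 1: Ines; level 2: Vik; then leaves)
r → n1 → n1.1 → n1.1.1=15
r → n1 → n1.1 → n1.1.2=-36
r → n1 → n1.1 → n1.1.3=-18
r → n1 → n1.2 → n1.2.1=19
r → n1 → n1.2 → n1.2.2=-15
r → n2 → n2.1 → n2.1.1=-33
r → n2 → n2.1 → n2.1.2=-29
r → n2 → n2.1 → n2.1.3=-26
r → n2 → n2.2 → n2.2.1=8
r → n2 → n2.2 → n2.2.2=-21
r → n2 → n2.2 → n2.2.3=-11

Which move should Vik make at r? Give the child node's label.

n1.1 (Vik): max(15, -36, -18) = 15
n1.2 (Vik): max(19, -15) = 19
n1 (Ines): min(15, 19) = 15
n2.1 (Vik): max(-33, -29, -26) = -26
n2.2 (Vik): max(8, -21, -11) = 8
n2 (Ines): min(-26, 8) = -26
r (Vik): max(15, -26) = 15
Vik at r wants the highest of {n1=15, n2=-26}, so chooses n1.

n1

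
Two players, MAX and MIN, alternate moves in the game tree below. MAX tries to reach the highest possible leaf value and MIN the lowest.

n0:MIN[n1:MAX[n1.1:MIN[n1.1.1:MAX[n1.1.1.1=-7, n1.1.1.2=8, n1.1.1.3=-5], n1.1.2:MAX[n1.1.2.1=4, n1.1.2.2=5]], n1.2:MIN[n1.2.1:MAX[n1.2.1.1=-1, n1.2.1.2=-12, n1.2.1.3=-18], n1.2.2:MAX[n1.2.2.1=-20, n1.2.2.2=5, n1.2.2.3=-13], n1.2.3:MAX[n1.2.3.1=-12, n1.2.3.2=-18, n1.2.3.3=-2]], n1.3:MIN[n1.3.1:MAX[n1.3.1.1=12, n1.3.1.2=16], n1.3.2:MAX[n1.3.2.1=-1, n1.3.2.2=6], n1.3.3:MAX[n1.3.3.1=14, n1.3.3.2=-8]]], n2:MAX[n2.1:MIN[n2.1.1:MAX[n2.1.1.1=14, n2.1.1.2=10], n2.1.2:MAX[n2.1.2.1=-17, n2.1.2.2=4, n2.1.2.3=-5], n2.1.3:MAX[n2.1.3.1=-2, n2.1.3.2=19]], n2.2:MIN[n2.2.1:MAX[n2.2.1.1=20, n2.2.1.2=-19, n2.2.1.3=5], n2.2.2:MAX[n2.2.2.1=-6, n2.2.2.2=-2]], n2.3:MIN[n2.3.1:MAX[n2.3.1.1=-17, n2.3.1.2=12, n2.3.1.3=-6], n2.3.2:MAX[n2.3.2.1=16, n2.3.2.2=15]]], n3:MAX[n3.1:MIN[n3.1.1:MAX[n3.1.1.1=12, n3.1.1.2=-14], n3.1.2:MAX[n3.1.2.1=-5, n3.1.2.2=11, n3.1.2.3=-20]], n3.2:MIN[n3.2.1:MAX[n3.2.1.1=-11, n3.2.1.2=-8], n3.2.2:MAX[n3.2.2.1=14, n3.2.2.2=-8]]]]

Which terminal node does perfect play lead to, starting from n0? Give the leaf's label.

n1.1.1 (MAX): max(-7, 8, -5) = 8
n1.1.2 (MAX): max(4, 5) = 5
n1.1 (MIN): min(8, 5) = 5
n1.2.1 (MAX): max(-1, -12, -18) = -1
n1.2.2 (MAX): max(-20, 5, -13) = 5
n1.2.3 (MAX): max(-12, -18, -2) = -2
n1.2 (MIN): min(-1, 5, -2) = -2
n1.3.1 (MAX): max(12, 16) = 16
n1.3.2 (MAX): max(-1, 6) = 6
n1.3.3 (MAX): max(14, -8) = 14
n1.3 (MIN): min(16, 6, 14) = 6
n1 (MAX): max(5, -2, 6) = 6
n2.1.1 (MAX): max(14, 10) = 14
n2.1.2 (MAX): max(-17, 4, -5) = 4
n2.1.3 (MAX): max(-2, 19) = 19
n2.1 (MIN): min(14, 4, 19) = 4
n2.2.1 (MAX): max(20, -19, 5) = 20
n2.2.2 (MAX): max(-6, -2) = -2
n2.2 (MIN): min(20, -2) = -2
n2.3.1 (MAX): max(-17, 12, -6) = 12
n2.3.2 (MAX): max(16, 15) = 16
n2.3 (MIN): min(12, 16) = 12
n2 (MAX): max(4, -2, 12) = 12
n3.1.1 (MAX): max(12, -14) = 12
n3.1.2 (MAX): max(-5, 11, -20) = 11
n3.1 (MIN): min(12, 11) = 11
n3.2.1 (MAX): max(-11, -8) = -8
n3.2.2 (MAX): max(14, -8) = 14
n3.2 (MIN): min(-8, 14) = -8
n3 (MAX): max(11, -8) = 11
n0 (MIN): min(6, 12, 11) = 6
At n0, MIN picks n1 (lowest: 6).
At n1, MAX picks n1.3 (highest: 6).
At n1.3, MIN picks n1.3.2 (lowest: 6).
At n1.3.2, MAX picks n1.3.2.2 (highest: 6).
Terminal value 6.

n1.3.2.2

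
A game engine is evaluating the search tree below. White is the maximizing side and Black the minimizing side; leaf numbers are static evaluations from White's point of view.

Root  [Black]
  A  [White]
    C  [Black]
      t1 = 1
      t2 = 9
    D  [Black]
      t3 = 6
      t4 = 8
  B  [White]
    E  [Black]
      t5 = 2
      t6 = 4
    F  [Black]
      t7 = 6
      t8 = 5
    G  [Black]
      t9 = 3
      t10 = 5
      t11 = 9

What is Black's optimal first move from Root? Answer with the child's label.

B

C (Black): min(1, 9) = 1
D (Black): min(6, 8) = 6
A (White): max(1, 6) = 6
E (Black): min(2, 4) = 2
F (Black): min(6, 5) = 5
G (Black): min(3, 5, 9) = 3
B (White): max(2, 5, 3) = 5
Root (Black): min(6, 5) = 5
Black at Root wants the lowest of {A=6, B=5}, so chooses B.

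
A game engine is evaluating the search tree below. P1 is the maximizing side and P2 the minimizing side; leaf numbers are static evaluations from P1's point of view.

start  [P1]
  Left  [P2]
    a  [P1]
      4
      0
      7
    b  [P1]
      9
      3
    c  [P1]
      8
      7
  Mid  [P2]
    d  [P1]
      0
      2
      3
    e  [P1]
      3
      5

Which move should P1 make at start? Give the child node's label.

Left

a (P1): max(4, 0, 7) = 7
b (P1): max(9, 3) = 9
c (P1): max(8, 7) = 8
Left (P2): min(7, 9, 8) = 7
d (P1): max(0, 2, 3) = 3
e (P1): max(3, 5) = 5
Mid (P2): min(3, 5) = 3
start (P1): max(7, 3) = 7
P1 at start wants the highest of {Left=7, Mid=3}, so chooses Left.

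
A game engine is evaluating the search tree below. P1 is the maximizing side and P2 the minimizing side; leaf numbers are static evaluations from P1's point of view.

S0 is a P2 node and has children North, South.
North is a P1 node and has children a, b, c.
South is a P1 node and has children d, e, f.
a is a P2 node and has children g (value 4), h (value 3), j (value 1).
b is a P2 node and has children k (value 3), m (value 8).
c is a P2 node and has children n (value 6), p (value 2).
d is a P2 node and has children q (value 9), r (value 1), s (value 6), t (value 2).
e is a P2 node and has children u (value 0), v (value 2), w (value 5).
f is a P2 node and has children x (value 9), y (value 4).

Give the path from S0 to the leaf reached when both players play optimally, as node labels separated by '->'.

a (P2): min(4, 3, 1) = 1
b (P2): min(3, 8) = 3
c (P2): min(6, 2) = 2
North (P1): max(1, 3, 2) = 3
d (P2): min(9, 1, 6, 2) = 1
e (P2): min(0, 2, 5) = 0
f (P2): min(9, 4) = 4
South (P1): max(1, 0, 4) = 4
S0 (P2): min(3, 4) = 3
At S0, P2 picks North (lowest: 3).
At North, P1 picks b (highest: 3).
At b, P2 picks k (lowest: 3).
Terminal value 3.

S0 -> North -> b -> k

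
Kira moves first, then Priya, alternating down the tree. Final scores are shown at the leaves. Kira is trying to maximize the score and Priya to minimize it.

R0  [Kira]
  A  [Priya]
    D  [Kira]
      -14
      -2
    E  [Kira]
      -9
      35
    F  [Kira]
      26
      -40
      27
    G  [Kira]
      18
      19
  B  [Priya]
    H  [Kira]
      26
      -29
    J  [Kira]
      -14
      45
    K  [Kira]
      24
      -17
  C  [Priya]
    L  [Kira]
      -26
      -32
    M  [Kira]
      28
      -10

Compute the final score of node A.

-2

D (Kira): max(-14, -2) = -2
E (Kira): max(-9, 35) = 35
F (Kira): max(26, -40, 27) = 27
G (Kira): max(18, 19) = 19
A (Priya): min(-2, 35, 27, 19) = -2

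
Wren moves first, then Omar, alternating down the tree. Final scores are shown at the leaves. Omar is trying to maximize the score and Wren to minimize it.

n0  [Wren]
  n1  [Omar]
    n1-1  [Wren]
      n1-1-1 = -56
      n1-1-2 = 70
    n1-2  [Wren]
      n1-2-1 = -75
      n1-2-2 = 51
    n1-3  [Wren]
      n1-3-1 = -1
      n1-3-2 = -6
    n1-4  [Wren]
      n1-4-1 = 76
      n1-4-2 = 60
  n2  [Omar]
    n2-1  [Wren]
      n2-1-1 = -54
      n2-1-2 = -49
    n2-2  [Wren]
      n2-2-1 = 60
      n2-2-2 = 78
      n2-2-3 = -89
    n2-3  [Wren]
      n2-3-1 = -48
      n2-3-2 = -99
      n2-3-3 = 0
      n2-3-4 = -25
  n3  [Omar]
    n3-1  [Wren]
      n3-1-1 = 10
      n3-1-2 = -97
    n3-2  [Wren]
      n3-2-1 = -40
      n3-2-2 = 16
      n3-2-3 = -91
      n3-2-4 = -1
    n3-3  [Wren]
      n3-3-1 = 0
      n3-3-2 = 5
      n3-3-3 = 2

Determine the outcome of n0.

-54

n1-1 (Wren): min(-56, 70) = -56
n1-2 (Wren): min(-75, 51) = -75
n1-3 (Wren): min(-1, -6) = -6
n1-4 (Wren): min(76, 60) = 60
n1 (Omar): max(-56, -75, -6, 60) = 60
n2-1 (Wren): min(-54, -49) = -54
n2-2 (Wren): min(60, 78, -89) = -89
n2-3 (Wren): min(-48, -99, 0, -25) = -99
n2 (Omar): max(-54, -89, -99) = -54
n3-1 (Wren): min(10, -97) = -97
n3-2 (Wren): min(-40, 16, -91, -1) = -91
n3-3 (Wren): min(0, 5, 2) = 0
n3 (Omar): max(-97, -91, 0) = 0
n0 (Wren): min(60, -54, 0) = -54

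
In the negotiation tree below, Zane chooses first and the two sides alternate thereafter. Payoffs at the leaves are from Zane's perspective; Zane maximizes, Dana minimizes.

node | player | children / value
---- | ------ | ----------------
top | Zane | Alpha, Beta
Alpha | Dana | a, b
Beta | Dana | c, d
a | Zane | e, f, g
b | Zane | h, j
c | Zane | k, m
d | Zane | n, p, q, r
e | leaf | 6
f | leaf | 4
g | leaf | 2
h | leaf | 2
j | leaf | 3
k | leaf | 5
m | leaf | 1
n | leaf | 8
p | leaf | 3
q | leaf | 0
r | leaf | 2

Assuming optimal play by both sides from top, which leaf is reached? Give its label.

k

a (Zane): max(6, 4, 2) = 6
b (Zane): max(2, 3) = 3
Alpha (Dana): min(6, 3) = 3
c (Zane): max(5, 1) = 5
d (Zane): max(8, 3, 0, 2) = 8
Beta (Dana): min(5, 8) = 5
top (Zane): max(3, 5) = 5
At top, Zane picks Beta (highest: 5).
At Beta, Dana picks c (lowest: 5).
At c, Zane picks k (highest: 5).
Terminal value 5.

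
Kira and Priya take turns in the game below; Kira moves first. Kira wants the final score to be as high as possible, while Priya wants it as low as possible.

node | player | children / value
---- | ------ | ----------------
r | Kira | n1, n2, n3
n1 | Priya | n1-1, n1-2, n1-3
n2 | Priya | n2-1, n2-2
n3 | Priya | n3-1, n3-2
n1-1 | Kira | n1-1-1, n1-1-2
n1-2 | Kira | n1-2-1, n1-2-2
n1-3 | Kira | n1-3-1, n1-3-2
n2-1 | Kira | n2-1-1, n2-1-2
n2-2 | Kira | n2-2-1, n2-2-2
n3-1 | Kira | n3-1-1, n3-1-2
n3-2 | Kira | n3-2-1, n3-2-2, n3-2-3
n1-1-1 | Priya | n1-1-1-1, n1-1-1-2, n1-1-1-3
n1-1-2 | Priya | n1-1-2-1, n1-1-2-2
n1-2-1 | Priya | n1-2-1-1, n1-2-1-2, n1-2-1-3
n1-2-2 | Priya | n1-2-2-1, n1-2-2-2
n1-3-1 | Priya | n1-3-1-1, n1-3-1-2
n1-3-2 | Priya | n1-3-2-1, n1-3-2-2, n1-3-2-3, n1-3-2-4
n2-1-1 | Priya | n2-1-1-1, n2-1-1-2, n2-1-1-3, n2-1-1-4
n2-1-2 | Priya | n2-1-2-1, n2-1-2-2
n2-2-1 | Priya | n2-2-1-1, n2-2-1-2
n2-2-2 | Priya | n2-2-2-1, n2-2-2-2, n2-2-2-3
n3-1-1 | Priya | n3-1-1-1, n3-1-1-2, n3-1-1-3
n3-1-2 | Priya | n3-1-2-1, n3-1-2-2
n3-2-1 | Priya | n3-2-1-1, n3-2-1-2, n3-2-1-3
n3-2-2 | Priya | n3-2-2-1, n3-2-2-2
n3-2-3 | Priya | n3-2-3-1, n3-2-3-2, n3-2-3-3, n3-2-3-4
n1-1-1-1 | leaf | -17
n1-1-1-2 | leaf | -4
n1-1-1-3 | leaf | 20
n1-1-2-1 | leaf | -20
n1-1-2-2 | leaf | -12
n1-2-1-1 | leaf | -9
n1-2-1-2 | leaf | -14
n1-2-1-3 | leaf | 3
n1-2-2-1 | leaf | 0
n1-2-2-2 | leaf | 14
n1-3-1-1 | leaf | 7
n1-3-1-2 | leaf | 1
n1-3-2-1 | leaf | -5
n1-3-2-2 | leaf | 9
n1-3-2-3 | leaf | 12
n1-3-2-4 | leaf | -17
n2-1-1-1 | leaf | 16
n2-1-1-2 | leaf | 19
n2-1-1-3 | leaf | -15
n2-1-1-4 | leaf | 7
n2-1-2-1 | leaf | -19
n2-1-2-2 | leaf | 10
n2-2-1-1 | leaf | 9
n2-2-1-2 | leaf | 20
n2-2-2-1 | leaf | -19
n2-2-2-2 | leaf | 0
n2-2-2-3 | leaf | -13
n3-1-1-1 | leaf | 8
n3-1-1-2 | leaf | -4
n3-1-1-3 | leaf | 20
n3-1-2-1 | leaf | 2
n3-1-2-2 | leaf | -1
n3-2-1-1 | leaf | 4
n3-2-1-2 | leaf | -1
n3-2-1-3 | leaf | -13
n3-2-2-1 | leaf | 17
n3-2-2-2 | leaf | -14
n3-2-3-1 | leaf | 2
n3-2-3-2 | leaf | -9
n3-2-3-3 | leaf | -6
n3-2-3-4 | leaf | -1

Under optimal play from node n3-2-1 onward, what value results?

-13

n3-2-1 (Priya): min(4, -1, -13) = -13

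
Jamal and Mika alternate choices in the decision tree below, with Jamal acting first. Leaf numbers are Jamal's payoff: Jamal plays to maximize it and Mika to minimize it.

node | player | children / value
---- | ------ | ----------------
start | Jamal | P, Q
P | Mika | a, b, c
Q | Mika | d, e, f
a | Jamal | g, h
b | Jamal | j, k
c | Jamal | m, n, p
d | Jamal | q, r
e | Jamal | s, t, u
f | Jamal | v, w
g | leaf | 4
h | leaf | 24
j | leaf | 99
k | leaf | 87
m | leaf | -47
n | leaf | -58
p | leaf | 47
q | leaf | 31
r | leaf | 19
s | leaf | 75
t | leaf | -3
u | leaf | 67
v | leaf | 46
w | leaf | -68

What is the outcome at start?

a (Jamal): max(4, 24) = 24
b (Jamal): max(99, 87) = 99
c (Jamal): max(-47, -58, 47) = 47
P (Mika): min(24, 99, 47) = 24
d (Jamal): max(31, 19) = 31
e (Jamal): max(75, -3, 67) = 75
f (Jamal): max(46, -68) = 46
Q (Mika): min(31, 75, 46) = 31
start (Jamal): max(24, 31) = 31

31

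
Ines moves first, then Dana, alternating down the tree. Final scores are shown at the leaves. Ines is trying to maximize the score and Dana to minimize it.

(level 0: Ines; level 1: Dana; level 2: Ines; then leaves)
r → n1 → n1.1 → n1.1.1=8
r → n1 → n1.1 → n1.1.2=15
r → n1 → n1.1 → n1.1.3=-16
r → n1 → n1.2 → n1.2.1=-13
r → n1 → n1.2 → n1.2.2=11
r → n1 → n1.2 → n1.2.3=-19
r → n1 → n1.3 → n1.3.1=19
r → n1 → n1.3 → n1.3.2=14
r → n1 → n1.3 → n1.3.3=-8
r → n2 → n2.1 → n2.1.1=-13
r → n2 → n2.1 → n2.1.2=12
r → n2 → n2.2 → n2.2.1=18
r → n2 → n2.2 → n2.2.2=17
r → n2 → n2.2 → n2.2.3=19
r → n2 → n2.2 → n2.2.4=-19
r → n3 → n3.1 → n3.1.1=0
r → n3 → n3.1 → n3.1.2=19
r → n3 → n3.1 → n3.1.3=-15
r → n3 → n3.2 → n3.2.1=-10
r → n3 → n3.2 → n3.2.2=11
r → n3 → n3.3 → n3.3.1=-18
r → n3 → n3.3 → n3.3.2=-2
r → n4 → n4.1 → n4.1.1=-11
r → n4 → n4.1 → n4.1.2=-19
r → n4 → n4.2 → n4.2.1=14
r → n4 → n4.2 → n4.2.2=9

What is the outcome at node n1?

11

n1.1 (Ines): max(8, 15, -16) = 15
n1.2 (Ines): max(-13, 11, -19) = 11
n1.3 (Ines): max(19, 14, -8) = 19
n1 (Dana): min(15, 11, 19) = 11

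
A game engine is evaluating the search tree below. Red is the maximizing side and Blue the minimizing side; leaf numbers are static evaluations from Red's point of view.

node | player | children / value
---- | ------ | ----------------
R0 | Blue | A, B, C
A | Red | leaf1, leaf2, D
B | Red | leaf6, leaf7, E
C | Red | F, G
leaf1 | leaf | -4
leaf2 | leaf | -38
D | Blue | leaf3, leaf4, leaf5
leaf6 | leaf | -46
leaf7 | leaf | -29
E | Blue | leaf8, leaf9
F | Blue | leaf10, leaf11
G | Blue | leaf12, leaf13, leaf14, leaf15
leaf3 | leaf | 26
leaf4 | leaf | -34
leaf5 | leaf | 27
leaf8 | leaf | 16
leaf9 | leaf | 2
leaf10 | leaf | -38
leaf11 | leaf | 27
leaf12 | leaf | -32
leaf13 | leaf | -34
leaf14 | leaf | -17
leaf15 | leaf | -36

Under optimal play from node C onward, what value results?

F (Blue): min(-38, 27) = -38
G (Blue): min(-32, -34, -17, -36) = -36
C (Red): max(-38, -36) = -36

-36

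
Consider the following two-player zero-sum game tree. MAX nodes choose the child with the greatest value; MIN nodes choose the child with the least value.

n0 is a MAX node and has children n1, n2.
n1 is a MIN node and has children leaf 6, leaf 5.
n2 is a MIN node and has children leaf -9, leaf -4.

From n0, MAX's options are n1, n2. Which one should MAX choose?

n1

n1 (MIN): min(6, 5) = 5
n2 (MIN): min(-9, -4) = -9
n0 (MAX): max(5, -9) = 5
MAX at n0 wants the highest of {n1=5, n2=-9}, so chooses n1.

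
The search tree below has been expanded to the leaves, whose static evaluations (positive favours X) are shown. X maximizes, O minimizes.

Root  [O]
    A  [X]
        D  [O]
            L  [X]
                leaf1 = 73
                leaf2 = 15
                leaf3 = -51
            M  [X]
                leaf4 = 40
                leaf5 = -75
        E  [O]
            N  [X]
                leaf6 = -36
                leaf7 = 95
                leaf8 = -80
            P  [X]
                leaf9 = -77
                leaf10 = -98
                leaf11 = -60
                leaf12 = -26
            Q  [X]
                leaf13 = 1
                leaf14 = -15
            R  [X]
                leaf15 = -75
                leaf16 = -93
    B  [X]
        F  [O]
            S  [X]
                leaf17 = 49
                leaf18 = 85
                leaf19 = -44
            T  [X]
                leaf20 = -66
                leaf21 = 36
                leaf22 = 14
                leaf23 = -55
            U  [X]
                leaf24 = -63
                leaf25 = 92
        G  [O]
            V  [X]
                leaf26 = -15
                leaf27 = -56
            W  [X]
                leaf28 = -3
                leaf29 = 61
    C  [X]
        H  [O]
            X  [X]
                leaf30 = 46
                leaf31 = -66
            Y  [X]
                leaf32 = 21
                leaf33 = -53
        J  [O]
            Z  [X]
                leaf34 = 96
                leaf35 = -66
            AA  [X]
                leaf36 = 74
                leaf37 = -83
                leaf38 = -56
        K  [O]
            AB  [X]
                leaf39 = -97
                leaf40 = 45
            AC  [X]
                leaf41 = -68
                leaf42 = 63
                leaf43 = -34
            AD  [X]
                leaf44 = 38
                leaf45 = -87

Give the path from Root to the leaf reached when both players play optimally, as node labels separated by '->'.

Root -> B -> F -> T -> leaf21

L (X): max(73, 15, -51) = 73
M (X): max(40, -75) = 40
D (O): min(73, 40) = 40
N (X): max(-36, 95, -80) = 95
P (X): max(-77, -98, -60, -26) = -26
Q (X): max(1, -15) = 1
R (X): max(-75, -93) = -75
E (O): min(95, -26, 1, -75) = -75
A (X): max(40, -75) = 40
S (X): max(49, 85, -44) = 85
T (X): max(-66, 36, 14, -55) = 36
U (X): max(-63, 92) = 92
F (O): min(85, 36, 92) = 36
V (X): max(-15, -56) = -15
W (X): max(-3, 61) = 61
G (O): min(-15, 61) = -15
B (X): max(36, -15) = 36
X (X): max(46, -66) = 46
Y (X): max(21, -53) = 21
H (O): min(46, 21) = 21
Z (X): max(96, -66) = 96
AA (X): max(74, -83, -56) = 74
J (O): min(96, 74) = 74
AB (X): max(-97, 45) = 45
AC (X): max(-68, 63, -34) = 63
AD (X): max(38, -87) = 38
K (O): min(45, 63, 38) = 38
C (X): max(21, 74, 38) = 74
Root (O): min(40, 36, 74) = 36
At Root, O picks B (lowest: 36).
At B, X picks F (highest: 36).
At F, O picks T (lowest: 36).
At T, X picks leaf21 (highest: 36).
Terminal value 36.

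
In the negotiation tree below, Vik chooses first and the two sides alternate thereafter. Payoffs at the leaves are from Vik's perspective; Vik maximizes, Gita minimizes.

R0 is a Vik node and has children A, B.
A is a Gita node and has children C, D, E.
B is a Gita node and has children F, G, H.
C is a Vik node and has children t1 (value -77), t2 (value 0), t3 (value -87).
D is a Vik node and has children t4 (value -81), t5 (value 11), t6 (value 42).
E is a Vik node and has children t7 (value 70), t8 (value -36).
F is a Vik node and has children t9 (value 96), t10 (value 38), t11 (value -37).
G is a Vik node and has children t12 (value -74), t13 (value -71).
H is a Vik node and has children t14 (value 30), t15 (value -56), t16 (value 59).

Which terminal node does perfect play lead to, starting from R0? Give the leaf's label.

t2

C (Vik): max(-77, 0, -87) = 0
D (Vik): max(-81, 11, 42) = 42
E (Vik): max(70, -36) = 70
A (Gita): min(0, 42, 70) = 0
F (Vik): max(96, 38, -37) = 96
G (Vik): max(-74, -71) = -71
H (Vik): max(30, -56, 59) = 59
B (Gita): min(96, -71, 59) = -71
R0 (Vik): max(0, -71) = 0
At R0, Vik picks A (highest: 0).
At A, Gita picks C (lowest: 0).
At C, Vik picks t2 (highest: 0).
Terminal value 0.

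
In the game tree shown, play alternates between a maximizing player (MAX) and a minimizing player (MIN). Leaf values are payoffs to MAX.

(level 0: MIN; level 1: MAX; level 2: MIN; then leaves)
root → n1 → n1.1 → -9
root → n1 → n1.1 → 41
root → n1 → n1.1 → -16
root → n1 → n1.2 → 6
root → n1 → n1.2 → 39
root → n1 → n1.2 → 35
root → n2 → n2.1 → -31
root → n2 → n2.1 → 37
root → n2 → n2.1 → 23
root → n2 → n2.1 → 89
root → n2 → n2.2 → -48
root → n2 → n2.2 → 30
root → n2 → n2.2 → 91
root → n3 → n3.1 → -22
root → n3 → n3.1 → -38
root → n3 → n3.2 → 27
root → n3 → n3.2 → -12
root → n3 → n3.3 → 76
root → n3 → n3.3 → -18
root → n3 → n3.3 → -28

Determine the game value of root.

n1.1 (MIN): min(-9, 41, -16) = -16
n1.2 (MIN): min(6, 39, 35) = 6
n1 (MAX): max(-16, 6) = 6
n2.1 (MIN): min(-31, 37, 23, 89) = -31
n2.2 (MIN): min(-48, 30, 91) = -48
n2 (MAX): max(-31, -48) = -31
n3.1 (MIN): min(-22, -38) = -38
n3.2 (MIN): min(27, -12) = -12
n3.3 (MIN): min(76, -18, -28) = -28
n3 (MAX): max(-38, -12, -28) = -12
root (MIN): min(6, -31, -12) = -31

-31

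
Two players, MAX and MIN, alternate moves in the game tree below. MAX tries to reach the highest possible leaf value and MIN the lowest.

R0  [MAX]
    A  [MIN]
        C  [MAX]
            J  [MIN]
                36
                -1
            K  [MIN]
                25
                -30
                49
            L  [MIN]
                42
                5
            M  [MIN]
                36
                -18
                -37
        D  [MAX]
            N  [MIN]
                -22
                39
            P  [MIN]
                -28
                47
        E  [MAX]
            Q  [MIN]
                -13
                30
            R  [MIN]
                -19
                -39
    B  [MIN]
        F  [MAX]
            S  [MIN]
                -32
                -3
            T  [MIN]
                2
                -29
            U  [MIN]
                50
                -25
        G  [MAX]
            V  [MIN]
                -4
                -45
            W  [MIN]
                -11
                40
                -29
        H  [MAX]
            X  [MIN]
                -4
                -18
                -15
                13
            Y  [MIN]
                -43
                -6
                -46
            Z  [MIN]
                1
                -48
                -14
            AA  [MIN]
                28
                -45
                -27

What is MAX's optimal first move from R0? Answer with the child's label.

J (MIN): min(36, -1) = -1
K (MIN): min(25, -30, 49) = -30
L (MIN): min(42, 5) = 5
M (MIN): min(36, -18, -37) = -37
C (MAX): max(-1, -30, 5, -37) = 5
N (MIN): min(-22, 39) = -22
P (MIN): min(-28, 47) = -28
D (MAX): max(-22, -28) = -22
Q (MIN): min(-13, 30) = -13
R (MIN): min(-19, -39) = -39
E (MAX): max(-13, -39) = -13
A (MIN): min(5, -22, -13) = -22
S (MIN): min(-32, -3) = -32
T (MIN): min(2, -29) = -29
U (MIN): min(50, -25) = -25
F (MAX): max(-32, -29, -25) = -25
V (MIN): min(-4, -45) = -45
W (MIN): min(-11, 40, -29) = -29
G (MAX): max(-45, -29) = -29
X (MIN): min(-4, -18, -15, 13) = -18
Y (MIN): min(-43, -6, -46) = -46
Z (MIN): min(1, -48, -14) = -48
AA (MIN): min(28, -45, -27) = -45
H (MAX): max(-18, -46, -48, -45) = -18
B (MIN): min(-25, -29, -18) = -29
R0 (MAX): max(-22, -29) = -22
MAX at R0 wants the highest of {A=-22, B=-29}, so chooses A.

A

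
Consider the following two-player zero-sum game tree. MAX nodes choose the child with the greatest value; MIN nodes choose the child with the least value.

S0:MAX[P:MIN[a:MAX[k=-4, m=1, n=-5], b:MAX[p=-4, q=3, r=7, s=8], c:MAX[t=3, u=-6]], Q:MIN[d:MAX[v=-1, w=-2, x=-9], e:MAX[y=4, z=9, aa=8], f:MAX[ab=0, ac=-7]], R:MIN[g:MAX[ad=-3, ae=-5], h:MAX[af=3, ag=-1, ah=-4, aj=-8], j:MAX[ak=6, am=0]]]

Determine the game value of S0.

1

a (MAX): max(-4, 1, -5) = 1
b (MAX): max(-4, 3, 7, 8) = 8
c (MAX): max(3, -6) = 3
P (MIN): min(1, 8, 3) = 1
d (MAX): max(-1, -2, -9) = -1
e (MAX): max(4, 9, 8) = 9
f (MAX): max(0, -7) = 0
Q (MIN): min(-1, 9, 0) = -1
g (MAX): max(-3, -5) = -3
h (MAX): max(3, -1, -4, -8) = 3
j (MAX): max(6, 0) = 6
R (MIN): min(-3, 3, 6) = -3
S0 (MAX): max(1, -1, -3) = 1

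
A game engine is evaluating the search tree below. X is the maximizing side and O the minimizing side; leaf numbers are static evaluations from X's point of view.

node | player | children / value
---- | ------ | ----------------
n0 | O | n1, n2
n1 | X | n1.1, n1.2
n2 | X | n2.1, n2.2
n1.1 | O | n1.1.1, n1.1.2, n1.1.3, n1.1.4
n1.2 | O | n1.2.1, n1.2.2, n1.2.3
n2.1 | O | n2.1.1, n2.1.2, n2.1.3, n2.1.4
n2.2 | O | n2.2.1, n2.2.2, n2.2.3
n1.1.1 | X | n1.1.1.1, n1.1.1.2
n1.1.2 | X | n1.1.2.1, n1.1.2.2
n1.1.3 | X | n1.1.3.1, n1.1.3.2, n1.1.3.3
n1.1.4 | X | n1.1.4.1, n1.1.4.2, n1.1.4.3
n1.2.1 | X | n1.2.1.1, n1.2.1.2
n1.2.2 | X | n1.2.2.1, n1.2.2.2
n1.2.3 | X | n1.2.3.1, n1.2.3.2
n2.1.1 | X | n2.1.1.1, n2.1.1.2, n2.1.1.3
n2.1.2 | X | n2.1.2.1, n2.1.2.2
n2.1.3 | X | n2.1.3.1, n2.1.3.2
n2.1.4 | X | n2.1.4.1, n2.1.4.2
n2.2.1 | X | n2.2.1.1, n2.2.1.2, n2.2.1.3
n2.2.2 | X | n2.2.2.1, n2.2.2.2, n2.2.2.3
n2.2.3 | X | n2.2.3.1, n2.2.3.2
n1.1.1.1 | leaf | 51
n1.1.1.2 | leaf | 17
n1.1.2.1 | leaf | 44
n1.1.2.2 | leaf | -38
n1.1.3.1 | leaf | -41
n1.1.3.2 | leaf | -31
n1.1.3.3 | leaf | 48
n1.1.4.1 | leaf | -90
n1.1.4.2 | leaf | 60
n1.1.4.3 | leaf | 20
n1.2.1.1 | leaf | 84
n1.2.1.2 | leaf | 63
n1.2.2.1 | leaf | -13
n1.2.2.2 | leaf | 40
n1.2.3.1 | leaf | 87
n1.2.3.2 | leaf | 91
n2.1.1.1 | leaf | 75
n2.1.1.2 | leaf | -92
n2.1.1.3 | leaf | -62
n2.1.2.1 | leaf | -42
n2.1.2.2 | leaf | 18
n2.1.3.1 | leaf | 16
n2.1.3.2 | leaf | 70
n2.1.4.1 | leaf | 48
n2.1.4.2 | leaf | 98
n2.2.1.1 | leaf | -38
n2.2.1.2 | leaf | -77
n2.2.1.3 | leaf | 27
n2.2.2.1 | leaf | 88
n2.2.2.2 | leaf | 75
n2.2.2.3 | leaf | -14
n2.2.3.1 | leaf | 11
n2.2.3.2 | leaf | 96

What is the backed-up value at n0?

n1.1.1 (X): max(51, 17) = 51
n1.1.2 (X): max(44, -38) = 44
n1.1.3 (X): max(-41, -31, 48) = 48
n1.1.4 (X): max(-90, 60, 20) = 60
n1.1 (O): min(51, 44, 48, 60) = 44
n1.2.1 (X): max(84, 63) = 84
n1.2.2 (X): max(-13, 40) = 40
n1.2.3 (X): max(87, 91) = 91
n1.2 (O): min(84, 40, 91) = 40
n1 (X): max(44, 40) = 44
n2.1.1 (X): max(75, -92, -62) = 75
n2.1.2 (X): max(-42, 18) = 18
n2.1.3 (X): max(16, 70) = 70
n2.1.4 (X): max(48, 98) = 98
n2.1 (O): min(75, 18, 70, 98) = 18
n2.2.1 (X): max(-38, -77, 27) = 27
n2.2.2 (X): max(88, 75, -14) = 88
n2.2.3 (X): max(11, 96) = 96
n2.2 (O): min(27, 88, 96) = 27
n2 (X): max(18, 27) = 27
n0 (O): min(44, 27) = 27

27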